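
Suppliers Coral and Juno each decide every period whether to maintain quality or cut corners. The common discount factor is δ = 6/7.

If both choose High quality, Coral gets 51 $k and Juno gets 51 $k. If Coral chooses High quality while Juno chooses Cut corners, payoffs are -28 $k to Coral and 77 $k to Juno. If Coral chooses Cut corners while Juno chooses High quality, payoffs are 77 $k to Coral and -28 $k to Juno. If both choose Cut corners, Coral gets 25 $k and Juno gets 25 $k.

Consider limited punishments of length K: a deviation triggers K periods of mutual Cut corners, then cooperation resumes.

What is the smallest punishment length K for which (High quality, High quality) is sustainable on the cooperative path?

2

IC: δ(1−δ^K)/(1−δ) ≥ (77−51)/(51−25) = 1.
With δ = 6/7: need 1 − δ^K ≥ 1·(1−6/7)/(6/7), i.e. δ^K ≤ 0.8333.
Since (6/7)^1 = 0.8571 and (6/7)^2 = 0.7347, the smallest such K is 2.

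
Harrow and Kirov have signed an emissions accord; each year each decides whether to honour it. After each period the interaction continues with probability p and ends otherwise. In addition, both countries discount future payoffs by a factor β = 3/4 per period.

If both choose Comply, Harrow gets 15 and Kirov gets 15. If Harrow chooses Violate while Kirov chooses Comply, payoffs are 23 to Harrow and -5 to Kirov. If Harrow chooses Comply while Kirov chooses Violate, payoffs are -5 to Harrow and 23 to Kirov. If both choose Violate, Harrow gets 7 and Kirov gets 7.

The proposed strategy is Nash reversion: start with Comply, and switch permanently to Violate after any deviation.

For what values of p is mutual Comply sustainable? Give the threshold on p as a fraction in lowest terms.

With continuation probability p and discount β, the effective per-period discount factor is βp.
Grim-trigger IC: βp ≥ (23−15)/(23−7) = 1/2.
So p ≥ (1/2)/(3/4) = 2/3.

2/3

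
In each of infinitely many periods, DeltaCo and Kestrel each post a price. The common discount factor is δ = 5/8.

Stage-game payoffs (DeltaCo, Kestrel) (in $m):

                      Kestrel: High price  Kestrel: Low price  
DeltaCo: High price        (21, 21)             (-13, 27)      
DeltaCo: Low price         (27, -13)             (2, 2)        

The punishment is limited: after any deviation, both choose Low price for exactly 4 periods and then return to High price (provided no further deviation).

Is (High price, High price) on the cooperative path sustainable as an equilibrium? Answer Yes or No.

Yes

A one-shot deviation gives 27 now, then 2 for 4 periods, then back to 21.
Gain from deviating: (27−21) today; loss: (21−2) in each of the next 4 periods.
No-deviation condition: (21−2)(δ+…+δ^4) ≥ 27−21, i.e. δ+…+δ^4 ≥ 6/19.
At δ = 5/8: δ+…+δ^4 = 1.4124 ≥ 0.3158.
So cooperation is sustainable.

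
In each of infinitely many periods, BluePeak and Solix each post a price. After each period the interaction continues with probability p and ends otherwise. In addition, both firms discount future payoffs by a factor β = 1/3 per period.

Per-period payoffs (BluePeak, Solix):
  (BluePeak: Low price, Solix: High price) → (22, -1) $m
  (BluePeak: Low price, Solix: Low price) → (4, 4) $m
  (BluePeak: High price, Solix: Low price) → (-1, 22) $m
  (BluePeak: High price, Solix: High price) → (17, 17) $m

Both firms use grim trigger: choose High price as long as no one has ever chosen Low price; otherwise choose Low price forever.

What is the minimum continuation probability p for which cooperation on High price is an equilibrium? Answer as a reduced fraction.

5/6

With continuation probability p and discount β, the effective per-period discount factor is βp.
Grim-trigger IC: βp ≥ (22−17)/(22−4) = 5/18.
So p ≥ (5/18)/(1/3) = 5/6.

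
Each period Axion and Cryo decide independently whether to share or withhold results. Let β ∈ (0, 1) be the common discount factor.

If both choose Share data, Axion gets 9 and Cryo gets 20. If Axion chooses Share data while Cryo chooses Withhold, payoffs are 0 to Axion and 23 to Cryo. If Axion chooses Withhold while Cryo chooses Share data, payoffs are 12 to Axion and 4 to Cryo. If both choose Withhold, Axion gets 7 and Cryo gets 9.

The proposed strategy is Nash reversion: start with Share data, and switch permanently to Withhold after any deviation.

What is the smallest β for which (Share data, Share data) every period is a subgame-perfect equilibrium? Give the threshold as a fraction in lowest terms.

Axion's threshold: (12−9)/(12−7) = 3/5.
Cryo's threshold: (23−20)/(23−9) = 3/14.
3/5 > 3/14, so Axion binds and β* = 3/5.

3/5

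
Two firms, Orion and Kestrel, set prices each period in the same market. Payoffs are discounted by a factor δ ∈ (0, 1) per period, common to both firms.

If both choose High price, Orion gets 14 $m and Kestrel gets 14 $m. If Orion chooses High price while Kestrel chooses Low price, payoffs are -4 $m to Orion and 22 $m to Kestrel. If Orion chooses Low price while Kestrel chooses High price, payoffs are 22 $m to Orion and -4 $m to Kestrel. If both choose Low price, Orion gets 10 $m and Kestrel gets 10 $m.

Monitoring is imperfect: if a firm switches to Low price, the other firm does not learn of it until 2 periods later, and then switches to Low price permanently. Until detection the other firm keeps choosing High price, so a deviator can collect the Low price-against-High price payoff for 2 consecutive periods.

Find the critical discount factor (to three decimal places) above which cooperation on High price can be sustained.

Deviating for the 2 undetected periods gains 22−14 = 8 per period over cooperation, then loses 14−10 = 4 per period forever once punishment starts.
Gain: 8(1 + δ + … + δ^1); loss: 4·δ^2/(1−δ).
No profitable deviation ⇔ 8(1−δ^2) ≤ 4·δ^2, i.e. δ^2 ≥ 8/(8+4) = 2/3.
Hence δ ≥ (2/3)^(1/2) ≈ 0.816.

0.816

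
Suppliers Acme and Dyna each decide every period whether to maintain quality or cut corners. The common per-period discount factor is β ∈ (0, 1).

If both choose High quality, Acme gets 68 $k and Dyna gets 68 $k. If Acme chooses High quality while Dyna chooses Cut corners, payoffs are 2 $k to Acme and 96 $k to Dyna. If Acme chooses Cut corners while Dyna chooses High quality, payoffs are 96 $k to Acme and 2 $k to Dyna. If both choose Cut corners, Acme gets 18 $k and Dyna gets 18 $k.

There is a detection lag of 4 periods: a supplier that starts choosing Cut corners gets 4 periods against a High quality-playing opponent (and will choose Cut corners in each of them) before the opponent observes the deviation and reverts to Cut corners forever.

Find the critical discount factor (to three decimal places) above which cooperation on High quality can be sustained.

A deviator earns 96 for 4 periods, then 18 forever; cooperating earns 68 forever. Multiplying the IC by (1−β):
68 ≥ 96(1−β^4) + 18β^4, so 78·β^4 ≥ 28 and β^4 ≥ 14/39.
β ≥ (14/39)^(1/4) ≈ 0.774.

0.774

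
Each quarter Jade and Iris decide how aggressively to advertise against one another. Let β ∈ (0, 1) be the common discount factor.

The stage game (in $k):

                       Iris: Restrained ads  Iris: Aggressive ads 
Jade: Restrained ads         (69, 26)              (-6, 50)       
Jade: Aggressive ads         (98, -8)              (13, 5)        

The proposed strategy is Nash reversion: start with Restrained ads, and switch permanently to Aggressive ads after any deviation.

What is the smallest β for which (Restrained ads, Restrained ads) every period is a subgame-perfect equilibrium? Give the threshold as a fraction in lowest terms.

8/15

For Jade: deviation gain 98−69 = 29, per-period punishment loss 69−13 = 56. IC gives β ≥ 29/85.
For Iris: gain 24, loss 21 per period, so β ≥ 24/45 = 8/15.
The tighter constraint is Iris's, so cooperation needs β ≥ 8/15.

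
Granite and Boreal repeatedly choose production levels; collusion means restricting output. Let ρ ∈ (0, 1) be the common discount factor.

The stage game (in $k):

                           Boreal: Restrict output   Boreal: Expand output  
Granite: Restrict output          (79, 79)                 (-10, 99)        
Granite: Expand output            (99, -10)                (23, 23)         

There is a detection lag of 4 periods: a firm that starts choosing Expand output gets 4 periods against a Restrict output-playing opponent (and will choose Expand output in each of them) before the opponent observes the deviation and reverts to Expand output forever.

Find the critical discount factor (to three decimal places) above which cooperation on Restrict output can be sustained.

0.716

Deviating for the 4 undetected periods gains 99−79 = 20 per period over cooperation, then loses 79−23 = 56 per period forever once punishment starts.
Gain: 20(1 + ρ + … + ρ^3); loss: 56·ρ^4/(1−ρ).
No profitable deviation ⇔ 20(1−ρ^4) ≤ 56·ρ^4, i.e. ρ^4 ≥ 20/(20+56) = 5/19.
Hence ρ ≥ (5/19)^(1/4) ≈ 0.716.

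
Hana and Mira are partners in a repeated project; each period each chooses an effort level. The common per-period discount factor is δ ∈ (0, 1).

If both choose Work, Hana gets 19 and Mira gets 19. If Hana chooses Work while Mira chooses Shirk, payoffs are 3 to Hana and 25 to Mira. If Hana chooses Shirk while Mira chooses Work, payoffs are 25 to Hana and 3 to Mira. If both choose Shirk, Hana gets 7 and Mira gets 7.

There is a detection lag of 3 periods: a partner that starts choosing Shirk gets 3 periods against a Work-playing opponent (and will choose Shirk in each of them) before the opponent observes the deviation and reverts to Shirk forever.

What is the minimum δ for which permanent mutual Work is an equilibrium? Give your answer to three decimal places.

0.693

A deviator earns 25 for 3 periods, then 7 forever; cooperating earns 19 forever. Multiplying the IC by (1−δ):
19 ≥ 25(1−δ^3) + 7δ^3, so 18·δ^3 ≥ 6 and δ^3 ≥ 1/3.
δ ≥ (1/3)^(1/3) ≈ 0.693.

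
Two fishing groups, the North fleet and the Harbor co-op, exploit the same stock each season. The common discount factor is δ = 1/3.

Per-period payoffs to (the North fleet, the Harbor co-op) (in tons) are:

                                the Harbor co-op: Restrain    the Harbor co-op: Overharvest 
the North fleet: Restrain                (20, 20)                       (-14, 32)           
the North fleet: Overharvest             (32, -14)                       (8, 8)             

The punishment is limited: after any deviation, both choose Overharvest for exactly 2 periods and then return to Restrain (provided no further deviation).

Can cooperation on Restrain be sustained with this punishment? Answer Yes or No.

Comparing payoff streams over the 3 periods until play realigns: cooperate → 20(1+δ+…+δ^2); deviate → 32 + 8(δ+…+δ^2).
Cooperation is sustained iff (20−8)(δ+…+δ^2) ≥ 32−20.
δ+…+δ^2 = 1/3·(1−(1/3)^2)/(1−1/3) = 0.4444, and (32−20)/(20−8) = 1.0000.
0.4444 < 1.0000, so cooperation is not sustainable.

No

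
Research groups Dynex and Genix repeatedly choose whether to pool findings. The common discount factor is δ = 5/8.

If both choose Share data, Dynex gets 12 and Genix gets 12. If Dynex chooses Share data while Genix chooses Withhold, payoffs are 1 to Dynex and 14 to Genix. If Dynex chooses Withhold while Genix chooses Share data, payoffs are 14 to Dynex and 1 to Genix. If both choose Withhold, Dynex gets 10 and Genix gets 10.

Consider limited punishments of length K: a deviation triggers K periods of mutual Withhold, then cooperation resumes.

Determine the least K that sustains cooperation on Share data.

2

Need Σ_{k=1}^{K} δ^k ≥ (14−12)/(12−10) = 1.0000 at δ = 5/8.
At K = 1 the sum is 0.6250 < 1.0000; at K = 2 it is 1.0156 ≥ 1.0000.
So the minimum punishment length is K = 2.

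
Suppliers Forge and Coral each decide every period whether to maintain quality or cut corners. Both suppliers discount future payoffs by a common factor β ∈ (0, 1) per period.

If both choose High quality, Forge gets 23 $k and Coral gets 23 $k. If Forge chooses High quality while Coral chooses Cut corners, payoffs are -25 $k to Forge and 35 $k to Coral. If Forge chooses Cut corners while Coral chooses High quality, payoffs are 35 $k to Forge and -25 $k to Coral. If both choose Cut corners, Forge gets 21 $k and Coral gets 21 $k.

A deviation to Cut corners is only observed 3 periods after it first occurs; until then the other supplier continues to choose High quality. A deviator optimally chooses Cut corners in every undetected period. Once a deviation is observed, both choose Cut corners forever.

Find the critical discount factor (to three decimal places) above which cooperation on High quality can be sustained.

Deviating for the 3 undetected periods gains 35−23 = 12 per period over cooperation, then loses 23−21 = 2 per period forever once punishment starts.
Gain: 12(1 + β + … + β^2); loss: 2·β^3/(1−β).
No profitable deviation ⇔ 12(1−β^3) ≤ 2·β^3, i.e. β^3 ≥ 12/(12+2) = 6/7.
Hence β ≥ (6/7)^(1/3) ≈ 0.950.

0.950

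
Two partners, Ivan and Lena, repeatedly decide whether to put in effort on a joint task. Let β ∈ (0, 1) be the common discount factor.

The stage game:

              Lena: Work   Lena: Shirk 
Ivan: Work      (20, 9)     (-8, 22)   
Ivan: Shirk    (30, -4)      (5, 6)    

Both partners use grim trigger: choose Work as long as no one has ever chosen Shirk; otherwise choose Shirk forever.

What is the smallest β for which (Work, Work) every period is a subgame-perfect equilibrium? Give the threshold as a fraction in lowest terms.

13/16

Ivan's threshold: (30−20)/(30−5) = 2/5.
Lena's threshold: (22−9)/(22−6) = 13/16.
2/5 < 13/16, so Lena binds and β* = 13/16.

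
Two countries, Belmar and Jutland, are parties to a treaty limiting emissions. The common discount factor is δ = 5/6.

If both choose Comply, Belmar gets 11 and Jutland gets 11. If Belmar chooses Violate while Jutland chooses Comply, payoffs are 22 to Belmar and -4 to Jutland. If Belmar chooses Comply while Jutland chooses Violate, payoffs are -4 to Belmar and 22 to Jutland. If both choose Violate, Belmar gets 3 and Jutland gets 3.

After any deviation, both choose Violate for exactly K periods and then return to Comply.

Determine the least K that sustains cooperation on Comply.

2

No profitable deviation requires (11−3)(δ+…+δ^K) ≥ 22−11, i.e. δ+…+δ^K ≥ 11/8 ≈ 1.3750.
With δ = 5/6, the partial sums are K=1: 0.8333, K=2: 1.5278.
K = 2 is the first length at which the sum reaches 1.3750.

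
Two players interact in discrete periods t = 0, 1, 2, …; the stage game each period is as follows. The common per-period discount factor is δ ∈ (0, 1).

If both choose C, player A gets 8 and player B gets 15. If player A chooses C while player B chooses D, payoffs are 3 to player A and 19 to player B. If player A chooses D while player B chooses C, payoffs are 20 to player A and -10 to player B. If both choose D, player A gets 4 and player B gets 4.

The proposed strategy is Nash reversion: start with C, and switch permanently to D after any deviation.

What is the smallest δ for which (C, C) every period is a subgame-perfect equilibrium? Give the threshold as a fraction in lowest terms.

3/4

player A: cooperation gives 8 each period; deviation gives 20 once then 4 forever.
  8/(1−δ) ≥ 20 + 4δ/(1−δ) ⇒ δ ≥ 12/16 = 3/4.
player B: cooperation gives 15 each period; deviation gives 19 once then 4 forever.
  δ ≥ 4/15.
Both must hold, so the binding constraint is player A's: δ ≥ 3/4.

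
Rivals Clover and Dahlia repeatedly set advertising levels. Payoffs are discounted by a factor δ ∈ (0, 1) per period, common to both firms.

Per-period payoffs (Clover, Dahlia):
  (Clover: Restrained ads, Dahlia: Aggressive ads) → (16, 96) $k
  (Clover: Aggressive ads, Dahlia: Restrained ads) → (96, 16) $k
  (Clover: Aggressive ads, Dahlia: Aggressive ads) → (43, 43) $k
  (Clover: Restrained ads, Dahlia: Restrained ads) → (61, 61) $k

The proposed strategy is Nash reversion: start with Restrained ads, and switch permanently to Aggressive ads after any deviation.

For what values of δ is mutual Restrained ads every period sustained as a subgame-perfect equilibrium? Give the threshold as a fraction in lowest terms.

Cooperation forever yields 61 each period: 61/(1−δ).
Deviating yields 96 once, then 43 forever: 96 + 43δ/(1−δ).
No profitable deviation requires 61/(1−δ) ≥ 96 + 43δ/(1−δ).
Multiplying by (1−δ): 61 ≥ 96(1−δ) + 43δ = 96 − 53δ.
So 53δ ≥ 35, i.e. δ ≥ 35/53.

35/53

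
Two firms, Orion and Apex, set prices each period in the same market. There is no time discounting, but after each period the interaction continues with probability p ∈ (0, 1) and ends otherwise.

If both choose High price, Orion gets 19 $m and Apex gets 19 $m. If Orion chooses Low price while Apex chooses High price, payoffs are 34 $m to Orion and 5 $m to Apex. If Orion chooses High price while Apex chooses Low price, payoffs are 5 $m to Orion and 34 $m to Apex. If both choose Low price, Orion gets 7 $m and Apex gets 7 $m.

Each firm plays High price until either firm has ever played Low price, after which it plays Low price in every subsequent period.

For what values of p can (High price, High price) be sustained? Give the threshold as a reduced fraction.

5/9

With no time discounting, the continuation probability p plays the role of the discount factor.
Grim-trigger IC: 19/(1−p) ≥ 34 + 7p/(1−p) ⇒ p ≥ (34−19)/(34−7) = 5/9.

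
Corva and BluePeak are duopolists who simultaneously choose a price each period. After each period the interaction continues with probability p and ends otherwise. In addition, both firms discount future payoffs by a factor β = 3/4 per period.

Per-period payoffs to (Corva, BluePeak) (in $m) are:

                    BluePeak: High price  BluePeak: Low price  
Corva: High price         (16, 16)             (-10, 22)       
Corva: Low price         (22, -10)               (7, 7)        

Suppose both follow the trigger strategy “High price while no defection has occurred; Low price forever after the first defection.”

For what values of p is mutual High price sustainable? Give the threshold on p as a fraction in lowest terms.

With continuation probability p and discount β, the effective per-period discount factor is βp.
Grim-trigger IC: βp ≥ (22−16)/(22−7) = 2/5.
So p ≥ (2/5)/(3/4) = 8/15.

8/15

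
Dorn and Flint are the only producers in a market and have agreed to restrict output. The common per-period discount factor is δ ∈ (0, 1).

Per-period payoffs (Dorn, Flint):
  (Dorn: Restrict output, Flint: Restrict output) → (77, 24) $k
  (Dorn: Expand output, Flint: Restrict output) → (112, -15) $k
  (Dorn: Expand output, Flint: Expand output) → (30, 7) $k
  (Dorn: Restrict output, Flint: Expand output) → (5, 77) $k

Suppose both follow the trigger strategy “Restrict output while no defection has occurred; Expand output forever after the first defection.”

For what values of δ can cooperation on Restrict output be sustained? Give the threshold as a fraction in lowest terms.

For Dorn: deviation gain 112−77 = 35, per-period punishment loss 77−30 = 47. IC gives δ ≥ 35/82.
For Flint: gain 53, loss 17 per period, so δ ≥ 53/70.
The tighter constraint is Flint's, so cooperation needs δ ≥ 53/70.

53/70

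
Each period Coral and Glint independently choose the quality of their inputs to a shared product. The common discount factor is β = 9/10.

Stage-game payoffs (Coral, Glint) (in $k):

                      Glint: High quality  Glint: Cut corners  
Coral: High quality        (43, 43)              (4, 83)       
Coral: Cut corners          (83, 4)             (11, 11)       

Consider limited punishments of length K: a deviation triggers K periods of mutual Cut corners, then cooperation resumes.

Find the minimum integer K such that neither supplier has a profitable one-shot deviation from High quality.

IC: β(1−β^K)/(1−β) ≥ (83−43)/(43−11) = 5/4.
With β = 9/10: need 1 − β^K ≥ 5/4·(1−9/10)/(9/10), i.e. β^K ≤ 0.8611.
Since (9/10)^1 = 0.9000 and (9/10)^2 = 0.8100, the smallest such K is 2.

2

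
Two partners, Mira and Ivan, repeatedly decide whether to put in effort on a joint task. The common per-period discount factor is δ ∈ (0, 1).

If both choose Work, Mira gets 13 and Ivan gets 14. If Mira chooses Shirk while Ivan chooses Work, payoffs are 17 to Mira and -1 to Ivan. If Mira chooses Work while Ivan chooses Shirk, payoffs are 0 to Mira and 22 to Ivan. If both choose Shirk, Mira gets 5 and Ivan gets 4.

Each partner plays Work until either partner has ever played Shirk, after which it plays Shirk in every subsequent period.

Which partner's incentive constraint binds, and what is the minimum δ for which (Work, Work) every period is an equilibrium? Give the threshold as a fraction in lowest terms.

Ivan; δ ≥ 4/9

For Mira: deviation gain 17−13 = 4, per-period punishment loss 13−5 = 8. IC gives δ ≥ 4/12 = 1/3.
For Ivan: gain 8, loss 10 per period, so δ ≥ 8/18 = 4/9.
The tighter constraint is Ivan's, so cooperation needs δ ≥ 4/9.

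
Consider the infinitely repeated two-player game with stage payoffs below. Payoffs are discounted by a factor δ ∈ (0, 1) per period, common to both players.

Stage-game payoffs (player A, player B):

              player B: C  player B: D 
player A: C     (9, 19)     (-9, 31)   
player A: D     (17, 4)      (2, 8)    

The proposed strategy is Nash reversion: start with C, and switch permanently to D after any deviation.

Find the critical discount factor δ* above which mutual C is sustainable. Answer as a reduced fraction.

8/15

player A: cooperation gives 9 each period; deviation gives 17 once then 2 forever.
  9/(1−δ) ≥ 17 + 2δ/(1−δ) ⇒ δ ≥ 8/15.
player B: cooperation gives 19 each period; deviation gives 31 once then 8 forever.
  δ ≥ 12/23.
Both must hold, so the binding constraint is player A's: δ ≥ 8/15.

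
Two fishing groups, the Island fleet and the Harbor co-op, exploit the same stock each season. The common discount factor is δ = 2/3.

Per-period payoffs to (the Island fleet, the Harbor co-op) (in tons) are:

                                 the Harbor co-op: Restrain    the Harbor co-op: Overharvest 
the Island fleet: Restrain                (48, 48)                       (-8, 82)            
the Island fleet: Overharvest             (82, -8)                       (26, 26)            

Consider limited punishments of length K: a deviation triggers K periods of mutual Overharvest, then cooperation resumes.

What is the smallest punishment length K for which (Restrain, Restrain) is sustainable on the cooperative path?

IC: δ(1−δ^K)/(1−δ) ≥ (82−48)/(48−26) = 17/11.
With δ = 2/3: need 1 − δ^K ≥ 17/11·(1−2/3)/(2/3), i.e. δ^K ≤ 0.2273.
Since (2/3)^3 = 0.2963 and (2/3)^4 = 0.1975, the smallest such K is 4.

4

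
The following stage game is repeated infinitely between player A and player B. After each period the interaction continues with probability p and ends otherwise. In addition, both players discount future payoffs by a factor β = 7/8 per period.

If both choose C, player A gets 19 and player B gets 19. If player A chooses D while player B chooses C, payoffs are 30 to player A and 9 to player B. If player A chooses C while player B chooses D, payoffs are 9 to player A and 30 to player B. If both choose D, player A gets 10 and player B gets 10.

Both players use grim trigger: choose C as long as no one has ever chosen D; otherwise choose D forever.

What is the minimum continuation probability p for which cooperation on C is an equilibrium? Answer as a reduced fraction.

22/35

Expected continuation weight on next period's payoff is β·p = 7/8·p, which plays the role of the discount factor.
Cooperation requires 7/8·p ≥ (30−19)/(30−10) = 11/20, hence p ≥ 22/35.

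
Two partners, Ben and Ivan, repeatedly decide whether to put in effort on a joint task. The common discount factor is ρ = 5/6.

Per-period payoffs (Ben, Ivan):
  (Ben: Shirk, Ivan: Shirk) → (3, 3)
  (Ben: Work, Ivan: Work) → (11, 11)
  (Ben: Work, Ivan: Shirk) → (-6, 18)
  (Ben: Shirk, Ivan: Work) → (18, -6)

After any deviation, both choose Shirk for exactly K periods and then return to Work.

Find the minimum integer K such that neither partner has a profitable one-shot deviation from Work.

No profitable deviation requires (11−3)(ρ+…+ρ^K) ≥ 18−11, i.e. ρ+…+ρ^K ≥ 7/8 ≈ 0.8750.
With ρ = 5/6, the partial sums are K=1: 0.8333, K=2: 1.5278.
K = 2 is the first length at which the sum reaches 0.8750.

2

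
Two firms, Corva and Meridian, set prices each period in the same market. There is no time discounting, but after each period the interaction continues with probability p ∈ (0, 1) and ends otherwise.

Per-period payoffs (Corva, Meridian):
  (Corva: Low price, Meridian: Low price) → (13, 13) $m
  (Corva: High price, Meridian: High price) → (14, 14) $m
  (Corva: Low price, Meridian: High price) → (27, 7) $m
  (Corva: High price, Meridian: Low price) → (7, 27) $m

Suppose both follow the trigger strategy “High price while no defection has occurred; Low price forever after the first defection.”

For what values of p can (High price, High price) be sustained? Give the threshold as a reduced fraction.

Expected cooperation value is 14 + p·14 + p²·14 + … = 14/(1−p); deviation gives 27 + p·13/(1−p).
14 ≥ 27(1−p) + 13p ⇒ 14p ≥ 13 ⇒ p ≥ 13/14.

13/14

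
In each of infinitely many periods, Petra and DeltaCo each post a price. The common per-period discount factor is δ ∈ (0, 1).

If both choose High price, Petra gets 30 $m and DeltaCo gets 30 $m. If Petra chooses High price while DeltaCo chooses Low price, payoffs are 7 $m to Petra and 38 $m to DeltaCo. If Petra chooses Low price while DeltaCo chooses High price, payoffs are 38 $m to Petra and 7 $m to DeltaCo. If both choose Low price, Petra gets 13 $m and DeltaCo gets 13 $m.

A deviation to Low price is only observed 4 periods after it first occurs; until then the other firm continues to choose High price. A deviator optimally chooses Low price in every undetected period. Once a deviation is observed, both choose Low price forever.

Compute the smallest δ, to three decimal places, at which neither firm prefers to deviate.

A deviator earns 38 for 4 periods, then 13 forever; cooperating earns 30 forever. Multiplying the IC by (1−δ):
30 ≥ 38(1−δ^4) + 13δ^4, so 25·δ^4 ≥ 8 and δ^4 ≥ 8/25.
δ ≥ (8/25)^(1/4) ≈ 0.752.

0.752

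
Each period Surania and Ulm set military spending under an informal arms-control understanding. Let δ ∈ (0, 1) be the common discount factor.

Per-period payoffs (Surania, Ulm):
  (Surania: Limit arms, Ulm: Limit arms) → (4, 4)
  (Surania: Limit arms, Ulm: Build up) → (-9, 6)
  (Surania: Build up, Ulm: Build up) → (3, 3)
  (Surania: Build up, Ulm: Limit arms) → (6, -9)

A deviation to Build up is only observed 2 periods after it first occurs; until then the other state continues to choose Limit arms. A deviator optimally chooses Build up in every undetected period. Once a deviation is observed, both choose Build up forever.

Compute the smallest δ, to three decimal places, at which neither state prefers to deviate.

0.816

Deviating for the 2 undetected periods gains 6−4 = 2 per period over cooperation, then loses 4−3 = 1 per period forever once punishment starts.
Gain: 2(1 + δ + … + δ^1); loss: 1·δ^2/(1−δ).
No profitable deviation ⇔ 2(1−δ^2) ≤ 1·δ^2, i.e. δ^2 ≥ 2/(2+1) = 2/3.
Hence δ ≥ (2/3)^(1/2) ≈ 0.816.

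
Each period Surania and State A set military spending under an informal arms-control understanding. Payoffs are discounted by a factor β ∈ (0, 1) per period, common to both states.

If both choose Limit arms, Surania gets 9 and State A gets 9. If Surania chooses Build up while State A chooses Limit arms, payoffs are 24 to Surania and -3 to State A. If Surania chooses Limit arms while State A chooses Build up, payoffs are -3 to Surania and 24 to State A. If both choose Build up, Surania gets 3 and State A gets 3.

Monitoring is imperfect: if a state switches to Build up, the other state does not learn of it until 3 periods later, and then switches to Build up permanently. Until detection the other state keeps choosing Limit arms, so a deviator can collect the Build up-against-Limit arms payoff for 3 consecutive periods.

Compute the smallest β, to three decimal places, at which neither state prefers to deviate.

0.894

Deviating for the 3 undetected periods gains 24−9 = 15 per period over cooperation, then loses 9−3 = 6 per period forever once punishment starts.
Gain: 15(1 + β + … + β^2); loss: 6·β^3/(1−β).
No profitable deviation ⇔ 15(1−β^3) ≤ 6·β^3, i.e. β^3 ≥ 15/(15+6) = 5/7.
Hence β ≥ (5/7)^(1/3) ≈ 0.894.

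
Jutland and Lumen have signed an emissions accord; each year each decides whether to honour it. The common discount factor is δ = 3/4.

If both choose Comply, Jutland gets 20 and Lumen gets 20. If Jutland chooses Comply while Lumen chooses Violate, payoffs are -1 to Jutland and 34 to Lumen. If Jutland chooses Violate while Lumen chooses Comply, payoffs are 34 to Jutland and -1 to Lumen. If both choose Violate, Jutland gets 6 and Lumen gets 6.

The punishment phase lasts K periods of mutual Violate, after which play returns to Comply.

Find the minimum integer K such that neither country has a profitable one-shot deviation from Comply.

IC: δ(1−δ^K)/(1−δ) ≥ (34−20)/(20−6) = 1.
With δ = 3/4: need 1 − δ^K ≥ 1·(1−3/4)/(3/4), i.e. δ^K ≤ 0.6667.
Since (3/4)^1 = 0.7500 and (3/4)^2 = 0.5625, the smallest such K is 2.

2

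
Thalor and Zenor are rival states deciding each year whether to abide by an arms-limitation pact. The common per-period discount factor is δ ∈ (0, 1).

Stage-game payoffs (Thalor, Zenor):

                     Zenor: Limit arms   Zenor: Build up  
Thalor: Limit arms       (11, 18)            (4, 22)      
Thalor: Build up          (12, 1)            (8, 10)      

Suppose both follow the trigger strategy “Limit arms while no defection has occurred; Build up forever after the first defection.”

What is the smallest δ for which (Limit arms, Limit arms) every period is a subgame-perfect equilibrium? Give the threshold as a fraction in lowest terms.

Thalor: cooperation gives 11 each period; deviation gives 12 once then 8 forever.
  11/(1−δ) ≥ 12 + 8δ/(1−δ) ⇒ δ ≥ 1/4.
Zenor: cooperation gives 18 each period; deviation gives 22 once then 10 forever.
  δ ≥ 4/12 = 1/3.
Both must hold, so the binding constraint is Zenor's: δ ≥ 1/3.

1/3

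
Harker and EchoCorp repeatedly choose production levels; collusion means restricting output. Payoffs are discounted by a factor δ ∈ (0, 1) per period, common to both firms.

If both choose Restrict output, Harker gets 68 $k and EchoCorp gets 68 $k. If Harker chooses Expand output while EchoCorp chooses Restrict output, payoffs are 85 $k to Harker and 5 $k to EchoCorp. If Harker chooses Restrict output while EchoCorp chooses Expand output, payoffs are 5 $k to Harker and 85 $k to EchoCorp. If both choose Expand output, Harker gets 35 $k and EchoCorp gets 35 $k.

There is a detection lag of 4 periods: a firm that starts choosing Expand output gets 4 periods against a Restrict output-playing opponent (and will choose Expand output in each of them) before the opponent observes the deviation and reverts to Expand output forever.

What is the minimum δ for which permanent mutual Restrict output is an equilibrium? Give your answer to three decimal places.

0.764

Deviating for the 4 undetected periods gains 85−68 = 17 per period over cooperation, then loses 68−35 = 33 per period forever once punishment starts.
Gain: 17(1 + δ + … + δ^3); loss: 33·δ^4/(1−δ).
No profitable deviation ⇔ 17(1−δ^4) ≤ 33·δ^4, i.e. δ^4 ≥ 17/(17+33) = 17/50.
Hence δ ≥ (17/50)^(1/4) ≈ 0.764.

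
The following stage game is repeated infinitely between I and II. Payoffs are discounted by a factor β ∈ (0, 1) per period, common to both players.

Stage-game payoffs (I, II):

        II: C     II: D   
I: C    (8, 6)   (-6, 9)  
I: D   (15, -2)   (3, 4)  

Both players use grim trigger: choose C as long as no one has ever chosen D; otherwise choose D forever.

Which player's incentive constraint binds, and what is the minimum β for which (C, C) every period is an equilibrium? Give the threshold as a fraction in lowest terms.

II; β ≥ 3/5

I's threshold: (15−8)/(15−3) = 7/12.
II's threshold: (9−6)/(9−4) = 3/5.
7/12 < 3/5, so II binds and β* = 3/5.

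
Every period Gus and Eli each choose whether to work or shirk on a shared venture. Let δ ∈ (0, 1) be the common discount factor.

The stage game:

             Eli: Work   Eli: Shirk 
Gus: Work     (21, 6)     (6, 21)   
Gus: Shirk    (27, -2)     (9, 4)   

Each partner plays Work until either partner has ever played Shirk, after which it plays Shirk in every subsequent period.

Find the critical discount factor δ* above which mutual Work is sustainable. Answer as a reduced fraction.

Gus: cooperation gives 21 each period; deviation gives 27 once then 9 forever.
  21/(1−δ) ≥ 27 + 9δ/(1−δ) ⇒ δ ≥ 6/18 = 1/3.
Eli: cooperation gives 6 each period; deviation gives 21 once then 4 forever.
  δ ≥ 15/17.
Both must hold, so the binding constraint is Eli's: δ ≥ 15/17.

15/17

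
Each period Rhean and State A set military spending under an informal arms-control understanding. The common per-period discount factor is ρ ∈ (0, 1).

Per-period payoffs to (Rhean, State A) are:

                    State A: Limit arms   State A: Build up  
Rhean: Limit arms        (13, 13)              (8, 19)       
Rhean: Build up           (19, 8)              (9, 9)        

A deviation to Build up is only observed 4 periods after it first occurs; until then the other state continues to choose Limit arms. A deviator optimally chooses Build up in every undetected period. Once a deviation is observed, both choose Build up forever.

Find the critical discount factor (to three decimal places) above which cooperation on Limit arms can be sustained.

A deviator earns 19 for 4 periods, then 9 forever; cooperating earns 13 forever. Multiplying the IC by (1−ρ):
13 ≥ 19(1−ρ^4) + 9ρ^4, so 10·ρ^4 ≥ 6 and ρ^4 ≥ 3/5.
ρ ≥ (3/5)^(1/4) ≈ 0.880.

0.880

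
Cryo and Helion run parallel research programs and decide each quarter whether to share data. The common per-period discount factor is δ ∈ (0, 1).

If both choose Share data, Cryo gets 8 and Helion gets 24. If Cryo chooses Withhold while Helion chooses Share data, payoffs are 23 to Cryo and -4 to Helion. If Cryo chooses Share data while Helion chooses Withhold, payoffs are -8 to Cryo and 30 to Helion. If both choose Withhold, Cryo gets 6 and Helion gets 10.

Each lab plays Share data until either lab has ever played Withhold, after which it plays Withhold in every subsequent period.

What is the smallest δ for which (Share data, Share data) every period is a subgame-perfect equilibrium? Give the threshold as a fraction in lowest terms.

15/17

Cryo: cooperation gives 8 each period; deviation gives 23 once then 6 forever.
  8/(1−δ) ≥ 23 + 6δ/(1−δ) ⇒ δ ≥ 15/17.
Helion: cooperation gives 24 each period; deviation gives 30 once then 10 forever.
  δ ≥ 6/20 = 3/10.
Both must hold, so the binding constraint is Cryo's: δ ≥ 15/17.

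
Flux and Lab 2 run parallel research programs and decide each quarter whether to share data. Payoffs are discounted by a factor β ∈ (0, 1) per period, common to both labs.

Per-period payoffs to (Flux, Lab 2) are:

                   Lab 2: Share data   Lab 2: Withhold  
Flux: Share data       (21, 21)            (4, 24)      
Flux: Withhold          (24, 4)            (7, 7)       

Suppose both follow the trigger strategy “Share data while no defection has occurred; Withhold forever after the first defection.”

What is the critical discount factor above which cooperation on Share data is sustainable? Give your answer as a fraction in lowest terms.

Under grim trigger the critical discount factor is (T−C)/(T−P) with T = 24, C = 21, P = 7.
β* = (24−21)/(24−7) = 3/17.

3/17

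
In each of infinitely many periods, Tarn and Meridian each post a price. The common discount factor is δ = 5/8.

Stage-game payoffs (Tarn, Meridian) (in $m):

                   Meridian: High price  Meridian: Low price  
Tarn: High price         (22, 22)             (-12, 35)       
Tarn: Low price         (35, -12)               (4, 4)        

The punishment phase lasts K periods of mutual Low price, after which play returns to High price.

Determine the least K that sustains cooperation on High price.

IC: δ(1−δ^K)/(1−δ) ≥ (35−22)/(22−4) = 13/18.
With δ = 5/8: need 1 − δ^K ≥ 13/18·(1−5/8)/(5/8), i.e. δ^K ≤ 0.5667.
Since (5/8)^1 = 0.6250 and (5/8)^2 = 0.3906, the smallest such K is 2.

2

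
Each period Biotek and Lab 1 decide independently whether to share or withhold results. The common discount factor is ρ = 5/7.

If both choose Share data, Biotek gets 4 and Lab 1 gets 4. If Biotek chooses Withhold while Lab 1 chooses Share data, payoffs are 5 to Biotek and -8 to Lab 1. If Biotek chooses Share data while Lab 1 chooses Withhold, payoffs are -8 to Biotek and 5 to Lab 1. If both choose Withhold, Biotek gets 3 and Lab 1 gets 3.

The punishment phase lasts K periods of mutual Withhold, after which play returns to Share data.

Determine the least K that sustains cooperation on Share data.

2

No profitable deviation requires (4−3)(ρ+…+ρ^K) ≥ 5−4, i.e. ρ+…+ρ^K ≥ 1 ≈ 1.0000.
With ρ = 5/7, the partial sums are K=1: 0.7143, K=2: 1.2245.
K = 2 is the first length at which the sum reaches 1.0000.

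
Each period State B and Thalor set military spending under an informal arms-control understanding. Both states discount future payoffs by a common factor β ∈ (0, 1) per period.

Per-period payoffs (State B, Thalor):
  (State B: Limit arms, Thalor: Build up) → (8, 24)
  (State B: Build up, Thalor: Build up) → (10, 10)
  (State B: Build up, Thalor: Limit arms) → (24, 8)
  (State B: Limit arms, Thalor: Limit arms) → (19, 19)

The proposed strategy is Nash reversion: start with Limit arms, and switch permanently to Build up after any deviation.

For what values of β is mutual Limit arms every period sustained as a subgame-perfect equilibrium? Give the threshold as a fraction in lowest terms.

5/14

One-period gain from deviating is 24 − 19 = 5. The loss is 19 − 10 = 9 in every subsequent period, with present value 9·β/(1−β).
Deviation is unprofitable when 9·β/(1−β) ≥ 5, i.e. β/(1−β) ≥ 5/9.
Equivalently β ≥ 5/(5+9) = 5/14.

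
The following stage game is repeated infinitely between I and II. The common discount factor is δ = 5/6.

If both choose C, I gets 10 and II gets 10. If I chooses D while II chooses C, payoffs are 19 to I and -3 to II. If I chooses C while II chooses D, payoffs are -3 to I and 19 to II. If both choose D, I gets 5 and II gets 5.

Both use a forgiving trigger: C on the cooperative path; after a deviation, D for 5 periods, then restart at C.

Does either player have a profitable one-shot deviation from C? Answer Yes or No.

No

IC: δ+…+δ^5 ≥ (19−10)/(10−5) = 9/5.
At δ = 5/6: partial sum = 2.9906 ≥ 1.8000. Cooperation sustainable.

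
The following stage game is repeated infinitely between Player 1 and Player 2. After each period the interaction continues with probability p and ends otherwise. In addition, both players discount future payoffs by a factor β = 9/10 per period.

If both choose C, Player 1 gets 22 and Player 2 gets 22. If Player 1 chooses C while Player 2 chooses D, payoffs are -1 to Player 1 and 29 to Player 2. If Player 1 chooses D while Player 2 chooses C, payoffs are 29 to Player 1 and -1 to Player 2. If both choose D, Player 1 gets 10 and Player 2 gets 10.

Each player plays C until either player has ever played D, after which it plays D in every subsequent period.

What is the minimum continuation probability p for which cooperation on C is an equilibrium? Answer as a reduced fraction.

With continuation probability p and discount β, the effective per-period discount factor is βp.
Grim-trigger IC: βp ≥ (29−22)/(29−10) = 7/19.
So p ≥ (7/19)/(9/10) = 70/171.

70/171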